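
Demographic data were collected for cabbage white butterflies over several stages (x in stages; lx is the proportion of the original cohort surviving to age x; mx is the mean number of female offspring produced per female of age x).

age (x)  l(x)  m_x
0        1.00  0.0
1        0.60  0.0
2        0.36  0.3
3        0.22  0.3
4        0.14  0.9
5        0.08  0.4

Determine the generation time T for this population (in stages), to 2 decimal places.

lx·mx: 0, 0, 0.108, 0.066, 0.126, 0.032 → R0 = 0.332
x·lx·mx: 0, 0, 0.216, 0.198, 0.504, 0.16 → Σ = 1.078
T = 1.078 / 0.332 = 3.246988… → 3.25

3.25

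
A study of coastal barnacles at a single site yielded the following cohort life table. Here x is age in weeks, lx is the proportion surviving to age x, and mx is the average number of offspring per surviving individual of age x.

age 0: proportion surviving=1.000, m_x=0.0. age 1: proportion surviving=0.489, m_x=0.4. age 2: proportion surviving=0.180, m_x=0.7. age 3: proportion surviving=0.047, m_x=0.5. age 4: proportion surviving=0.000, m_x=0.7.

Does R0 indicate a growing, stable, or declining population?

R0 = Σ lx·mx = 0 + 0.1956 + 0.126 + 0.0235 + 0 = 0.3451
R0 < 1, so the population is declining.

declining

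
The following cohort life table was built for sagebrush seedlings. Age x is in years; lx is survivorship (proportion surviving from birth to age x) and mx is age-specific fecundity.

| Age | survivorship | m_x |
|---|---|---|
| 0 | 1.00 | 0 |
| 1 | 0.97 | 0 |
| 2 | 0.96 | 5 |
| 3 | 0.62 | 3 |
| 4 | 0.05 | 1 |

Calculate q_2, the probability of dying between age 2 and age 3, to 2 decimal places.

q_2 = (l_2 − l_3) / l_2 = (0.96 − 0.62) / 0.96
     = 0.34 / 0.96 = 0.354167… → 0.35

0.35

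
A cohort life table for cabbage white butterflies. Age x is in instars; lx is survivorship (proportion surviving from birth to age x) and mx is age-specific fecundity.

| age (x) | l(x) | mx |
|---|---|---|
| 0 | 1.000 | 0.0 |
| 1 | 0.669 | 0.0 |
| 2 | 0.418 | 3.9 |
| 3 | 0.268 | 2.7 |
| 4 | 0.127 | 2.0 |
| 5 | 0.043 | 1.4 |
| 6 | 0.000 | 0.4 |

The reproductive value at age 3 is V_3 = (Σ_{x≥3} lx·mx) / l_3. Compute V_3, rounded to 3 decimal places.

3.872

lx·mx for x ≥ 3: 0.7236, 0.254, 0.0602, 0 → sum = 1.0378
V_3 = 1.0378 / l_3 = 1.0378 / 0.268 = 3.872388… → 3.872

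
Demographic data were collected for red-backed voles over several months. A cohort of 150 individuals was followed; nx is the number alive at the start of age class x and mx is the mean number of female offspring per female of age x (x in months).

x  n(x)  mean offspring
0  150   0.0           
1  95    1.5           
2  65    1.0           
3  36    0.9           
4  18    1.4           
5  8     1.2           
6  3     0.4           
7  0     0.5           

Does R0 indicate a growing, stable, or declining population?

lx = nx/n0 = nx/150: 1, 0.63333…, 0.43333…, 0.24, 0.12, 0.05333…, 0.02, 0
R0 = Σ lx·mx = 0 + 0.95… + 0.433333… + 0.216 + 0.168 + 0.064… + 0.008 + 0 = 1.839333…
R0 > 1, so the population is growing.

growing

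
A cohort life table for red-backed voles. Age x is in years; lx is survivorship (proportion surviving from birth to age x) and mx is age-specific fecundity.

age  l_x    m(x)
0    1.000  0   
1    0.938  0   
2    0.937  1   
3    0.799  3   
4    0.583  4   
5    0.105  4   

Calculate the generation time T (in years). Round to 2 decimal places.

lx·mx: 0, 0, 0.937, 2.397, 2.332, 0.42 → R0 = 6.086
x·lx·mx: 0, 0, 1.874, 7.191, 9.328, 2.1 → Σ = 20.493
T = 20.493 / 6.086 = 3.367236… → 3.37

3.37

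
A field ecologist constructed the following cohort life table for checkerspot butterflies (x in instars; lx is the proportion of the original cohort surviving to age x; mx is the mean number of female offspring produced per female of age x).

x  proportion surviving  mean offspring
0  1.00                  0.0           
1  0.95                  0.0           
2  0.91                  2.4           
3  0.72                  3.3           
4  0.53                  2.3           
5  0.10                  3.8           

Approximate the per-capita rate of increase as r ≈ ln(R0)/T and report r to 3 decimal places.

R0 = Σ lx·mx = 0 + 0 + 2.184 + 2.376 + 1.219 + 0.38 = 6.159
Σ x·lx·mx = 18.272; T = 18.272/6.159 = 2.96672…
r ≈ ln(R0)/T = ln(6.159)/2.96672… = 0.61277… → 0.613

0.613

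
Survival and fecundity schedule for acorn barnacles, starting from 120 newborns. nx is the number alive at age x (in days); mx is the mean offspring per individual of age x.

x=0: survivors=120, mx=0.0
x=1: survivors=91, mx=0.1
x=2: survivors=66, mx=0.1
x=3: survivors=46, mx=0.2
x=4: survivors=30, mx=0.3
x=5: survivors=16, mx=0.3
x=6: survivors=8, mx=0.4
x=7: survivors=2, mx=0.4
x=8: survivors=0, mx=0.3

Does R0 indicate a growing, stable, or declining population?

declining

lx = nx/n0 = nx/120: 1, 0.75833…, 0.55, 0.38333…, 0.25, 0.13333…, 0.06667…, 0.01667…, 0
R0 = Σ lx·mx = 0 + 0.075833… + 0.055 + 0.076667… + 0.075 + 0.04… + 0.026667… + 0.006667… + 0 = 0.355833…
R0 < 1, so the population is declining.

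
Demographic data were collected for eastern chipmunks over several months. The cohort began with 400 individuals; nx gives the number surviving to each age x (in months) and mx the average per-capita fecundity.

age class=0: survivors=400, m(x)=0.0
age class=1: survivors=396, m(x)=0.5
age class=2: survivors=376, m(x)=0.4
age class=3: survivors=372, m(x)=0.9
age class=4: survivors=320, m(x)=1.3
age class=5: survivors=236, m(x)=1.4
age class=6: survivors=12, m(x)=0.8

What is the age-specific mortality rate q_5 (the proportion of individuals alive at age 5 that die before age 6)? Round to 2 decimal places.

0.95

lx = nx/n0 = nx/400: 1, 0.99, 0.94, 0.93, 0.8, 0.59, 0.03
q_5 = (l_5 − l_6) / l_5 = (0.59 − 0.03) / 0.59
     = 0.56 / 0.59 = 0.949153… → 0.95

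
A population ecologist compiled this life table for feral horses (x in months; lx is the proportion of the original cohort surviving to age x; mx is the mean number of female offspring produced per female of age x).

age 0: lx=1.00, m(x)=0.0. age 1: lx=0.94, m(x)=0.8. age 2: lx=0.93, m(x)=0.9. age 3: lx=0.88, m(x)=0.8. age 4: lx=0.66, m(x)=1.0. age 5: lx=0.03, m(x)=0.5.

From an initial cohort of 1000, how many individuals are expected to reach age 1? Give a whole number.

940

Expected survivors = N0 · l_1 = 1000 × 0.94 = 940 → 940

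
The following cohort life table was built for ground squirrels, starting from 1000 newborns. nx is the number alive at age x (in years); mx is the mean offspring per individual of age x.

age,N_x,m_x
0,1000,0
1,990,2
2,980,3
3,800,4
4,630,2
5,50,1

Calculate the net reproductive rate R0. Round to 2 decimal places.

9.43

lx = nx/n0 = nx/1000: 1, 0.99, 0.98, 0.8, 0.63, 0.05
lx·mx by age: 0, 1.98, 2.94, 3.2, 1.26, 0.05
R0 = Σ lx·mx = 9.43 → 9.43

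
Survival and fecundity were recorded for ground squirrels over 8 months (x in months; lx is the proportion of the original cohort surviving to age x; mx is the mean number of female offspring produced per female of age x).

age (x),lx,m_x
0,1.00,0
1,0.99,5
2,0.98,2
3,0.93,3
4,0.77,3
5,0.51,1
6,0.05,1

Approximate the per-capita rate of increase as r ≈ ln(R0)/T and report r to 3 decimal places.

1.085

R0 = Σ lx·mx = 0 + 4.95 + 1.96 + 2.79 + 2.31 + 0.51 + 0.05 = 12.57
Σ x·lx·mx = 29.33; T = 29.33/12.57 = 2.33333…
r ≈ ln(R0)/T = ln(12.57)/2.33333… = 1.08485… → 1.085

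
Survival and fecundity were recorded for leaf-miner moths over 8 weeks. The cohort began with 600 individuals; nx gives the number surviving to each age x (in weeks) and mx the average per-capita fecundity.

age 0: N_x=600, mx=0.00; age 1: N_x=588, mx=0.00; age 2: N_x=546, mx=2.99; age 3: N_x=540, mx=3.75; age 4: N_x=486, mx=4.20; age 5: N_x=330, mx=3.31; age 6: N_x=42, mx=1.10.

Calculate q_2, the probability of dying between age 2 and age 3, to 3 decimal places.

lx = nx/n0 = nx/600: 1, 0.98, 0.91, 0.9, 0.81, 0.55, 0.07
q_2 = (l_2 − l_3) / l_2 = (0.91 − 0.9) / 0.91
     = 0.01 / 0.91 = 0.010989… → 0.011

0.011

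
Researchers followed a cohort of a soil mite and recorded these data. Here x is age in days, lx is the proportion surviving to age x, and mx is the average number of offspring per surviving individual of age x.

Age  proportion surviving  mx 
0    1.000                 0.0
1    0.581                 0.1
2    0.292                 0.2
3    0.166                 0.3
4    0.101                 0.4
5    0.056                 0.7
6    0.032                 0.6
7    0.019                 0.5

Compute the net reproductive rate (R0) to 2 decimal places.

lx·mx by age: 0, 0.0581, 0.0584, 0.0498, 0.0404, 0.0392, 0.0192, 0.0095
R0 = Σ lx·mx = 0.2746 → 0.27

0.27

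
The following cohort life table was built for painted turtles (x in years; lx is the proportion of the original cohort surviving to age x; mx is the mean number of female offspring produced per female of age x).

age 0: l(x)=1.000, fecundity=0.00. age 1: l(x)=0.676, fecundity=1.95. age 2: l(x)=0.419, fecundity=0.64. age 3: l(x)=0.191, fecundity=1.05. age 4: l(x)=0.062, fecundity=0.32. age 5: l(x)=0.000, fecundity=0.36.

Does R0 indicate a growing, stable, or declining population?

R0 = Σ lx·mx = 0 + 1.3182 + 0.26816 + 0.20055 + 0.01984 + 0 = 1.80675
R0 > 1, so the population is growing.

growing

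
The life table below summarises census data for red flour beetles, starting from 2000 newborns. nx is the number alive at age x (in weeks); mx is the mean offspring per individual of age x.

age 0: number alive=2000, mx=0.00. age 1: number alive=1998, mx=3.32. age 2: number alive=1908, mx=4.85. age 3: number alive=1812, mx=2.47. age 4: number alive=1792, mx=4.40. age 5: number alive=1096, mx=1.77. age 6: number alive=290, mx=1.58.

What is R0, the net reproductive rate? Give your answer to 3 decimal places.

15.323

lx = nx/n0 = nx/2000: 1, 0.999, 0.954, 0.906, 0.896, 0.548, 0.145
lx·mx by age: 0, 3.31668, 4.6269, 2.23782, 3.9424, 0.96996, 0.2291
R0 = Σ lx·mx = 15.32286 → 15.323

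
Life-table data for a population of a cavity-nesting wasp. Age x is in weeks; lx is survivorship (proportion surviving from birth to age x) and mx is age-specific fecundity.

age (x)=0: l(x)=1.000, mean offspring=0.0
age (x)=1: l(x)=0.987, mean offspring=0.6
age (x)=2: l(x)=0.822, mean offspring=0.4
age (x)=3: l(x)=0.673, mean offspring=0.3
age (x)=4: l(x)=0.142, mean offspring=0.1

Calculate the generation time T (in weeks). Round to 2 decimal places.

1.68

lx·mx: 0, 0.5922, 0.3288, 0.2019, 0.0142 → R0 = 1.1371
x·lx·mx: 0, 0.5922, 0.6576, 0.6057, 0.0568 → Σ = 1.9123
T = 1.9123 / 1.1371 = 1.681734… → 1.68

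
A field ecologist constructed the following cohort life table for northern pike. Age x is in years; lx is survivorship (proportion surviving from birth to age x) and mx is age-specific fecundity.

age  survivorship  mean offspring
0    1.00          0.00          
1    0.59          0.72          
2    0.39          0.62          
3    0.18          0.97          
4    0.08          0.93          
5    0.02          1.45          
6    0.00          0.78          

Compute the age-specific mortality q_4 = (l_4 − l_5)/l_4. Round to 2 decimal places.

q_4 = (l_4 − l_5) / l_4 = (0.08 − 0.02) / 0.08
     = 0.06 / 0.08 = 0.75 → 0.75

0.75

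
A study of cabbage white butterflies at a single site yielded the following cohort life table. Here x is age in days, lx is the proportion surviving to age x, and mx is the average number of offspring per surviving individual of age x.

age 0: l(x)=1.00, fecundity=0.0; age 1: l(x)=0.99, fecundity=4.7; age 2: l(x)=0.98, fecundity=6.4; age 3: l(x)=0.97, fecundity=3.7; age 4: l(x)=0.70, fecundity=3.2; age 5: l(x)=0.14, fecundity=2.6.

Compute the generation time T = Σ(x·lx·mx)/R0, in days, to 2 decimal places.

lx·mx: 0, 4.653, 6.272, 3.589, 2.24, 0.364 → R0 = 17.118
x·lx·mx: 0, 4.653, 12.544, 10.767, 8.96, 1.82 → Σ = 38.744
T = 38.744 / 17.118 = 2.263349… → 2.26

2.26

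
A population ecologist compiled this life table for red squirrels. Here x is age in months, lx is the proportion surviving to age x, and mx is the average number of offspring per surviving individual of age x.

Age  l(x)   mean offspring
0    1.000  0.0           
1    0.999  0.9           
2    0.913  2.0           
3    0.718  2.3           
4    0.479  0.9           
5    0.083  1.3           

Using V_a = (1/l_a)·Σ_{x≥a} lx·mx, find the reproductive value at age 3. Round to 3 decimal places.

lx·mx for x ≥ 3: 1.6514, 0.4311, 0.1079 → sum = 2.1904
V_3 = 2.1904 / l_3 = 2.1904 / 0.718 = 3.050696… → 3.051

3.051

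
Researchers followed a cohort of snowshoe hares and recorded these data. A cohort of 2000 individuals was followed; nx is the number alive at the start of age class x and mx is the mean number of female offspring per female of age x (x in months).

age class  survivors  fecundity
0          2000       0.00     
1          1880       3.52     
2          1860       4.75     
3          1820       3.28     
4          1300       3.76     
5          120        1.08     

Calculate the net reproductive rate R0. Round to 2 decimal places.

lx = nx/n0 = nx/2000: 1, 0.94, 0.93, 0.91, 0.65, 0.06
lx·mx by age: 0, 3.3088, 4.4175, 2.9848, 2.444, 0.0648
R0 = Σ lx·mx = 13.2199 → 13.22

13.22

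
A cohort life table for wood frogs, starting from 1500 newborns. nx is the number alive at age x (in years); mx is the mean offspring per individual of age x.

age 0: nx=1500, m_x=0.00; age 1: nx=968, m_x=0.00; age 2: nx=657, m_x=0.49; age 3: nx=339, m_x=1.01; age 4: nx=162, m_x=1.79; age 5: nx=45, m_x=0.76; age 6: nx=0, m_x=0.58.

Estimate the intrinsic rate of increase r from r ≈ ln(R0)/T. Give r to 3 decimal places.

lx = nx/n0 = nx/1500: 1, 0.64533…, 0.438, 0.226, 0.108, 0.03, 0
R0 = Σ lx·mx = 0 + 0 + 0.21462 + 0.22826 + 0.19332 + 0.0228 + 0 = 0.659…
Σ x·lx·mx = 2.0013…; T = 2.0013…/0.659… = 3.03687…
r ≈ ln(R0)/T = ln(0.659…)/3.03687… = -0.13732… → -0.137

-0.137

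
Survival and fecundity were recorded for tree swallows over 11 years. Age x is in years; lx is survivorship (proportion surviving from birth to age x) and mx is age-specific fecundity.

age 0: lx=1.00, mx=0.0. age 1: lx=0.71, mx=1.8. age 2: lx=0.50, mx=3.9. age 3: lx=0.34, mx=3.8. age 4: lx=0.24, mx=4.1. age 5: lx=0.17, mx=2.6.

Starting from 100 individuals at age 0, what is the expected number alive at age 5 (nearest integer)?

Expected survivors = N0 · l_5 = 100 × 0.17 = 17 → 17

17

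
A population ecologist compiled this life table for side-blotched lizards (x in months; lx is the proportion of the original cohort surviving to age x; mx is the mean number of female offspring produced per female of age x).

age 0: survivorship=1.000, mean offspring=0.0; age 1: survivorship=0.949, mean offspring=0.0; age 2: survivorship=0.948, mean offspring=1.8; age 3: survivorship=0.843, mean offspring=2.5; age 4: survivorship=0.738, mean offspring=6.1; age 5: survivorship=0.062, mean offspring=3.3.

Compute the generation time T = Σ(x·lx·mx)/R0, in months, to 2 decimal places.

lx·mx: 0, 0, 1.7064, 2.1075, 4.5018, 0.2046 → R0 = 8.5203
x·lx·mx: 0, 0, 3.4128, 6.3225, 18.0072, 1.023 → Σ = 28.7655
T = 28.7655 / 8.5203 = 3.376114… → 3.38

3.38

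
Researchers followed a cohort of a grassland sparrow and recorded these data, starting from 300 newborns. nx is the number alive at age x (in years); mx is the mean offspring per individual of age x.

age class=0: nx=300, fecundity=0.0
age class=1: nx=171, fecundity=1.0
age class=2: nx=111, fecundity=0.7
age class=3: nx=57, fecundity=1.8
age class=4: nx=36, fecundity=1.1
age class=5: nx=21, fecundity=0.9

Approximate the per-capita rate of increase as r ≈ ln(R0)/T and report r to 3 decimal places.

lx = nx/n0 = nx/300: 1, 0.57, 0.37, 0.19, 0.12, 0.07
R0 = Σ lx·mx = 0 + 0.57 + 0.259 + 0.342 + 0.132 + 0.063 = 1.366
Σ x·lx·mx = 2.957; T = 2.957/1.366 = 2.16471…
r ≈ ln(R0)/T = ln(1.366)/2.16471… = 0.14408… → 0.144

0.144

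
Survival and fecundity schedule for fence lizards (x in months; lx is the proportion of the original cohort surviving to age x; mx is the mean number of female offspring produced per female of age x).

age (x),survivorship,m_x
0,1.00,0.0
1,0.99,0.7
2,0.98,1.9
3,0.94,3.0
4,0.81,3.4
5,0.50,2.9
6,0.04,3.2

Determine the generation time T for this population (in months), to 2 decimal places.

lx·mx: 0, 0.693, 1.862, 2.82, 2.754, 1.45, 0.128 → R0 = 9.707
x·lx·mx: 0, 0.693, 3.724, 8.46, 11.016, 7.25, 0.768 → Σ = 31.911
T = 31.911 / 9.707 = 3.287421… → 3.29

3.29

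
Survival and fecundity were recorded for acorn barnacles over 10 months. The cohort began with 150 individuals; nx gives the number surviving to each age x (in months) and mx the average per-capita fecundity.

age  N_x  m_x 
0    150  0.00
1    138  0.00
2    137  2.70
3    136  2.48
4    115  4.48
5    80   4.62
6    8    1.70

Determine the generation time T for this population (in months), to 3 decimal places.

3.576

lx = nx/n0 = nx/150: 1, 0.92, 0.91333…, 0.90667…, 0.76667…, 0.53333…, 0.05333…
lx·mx: 0, 0, 2.466…, 2.248533…, 3.434667…, 2.464…, 0.090667… → R0 = 10.703867…
x·lx·mx: 0, 0, 4.932…, 6.7456…, 13.738667…, 12.32…, 0.544… → Σ = 38.280267…
T = 38.280267… / 10.703867… = 3.576303… → 3.576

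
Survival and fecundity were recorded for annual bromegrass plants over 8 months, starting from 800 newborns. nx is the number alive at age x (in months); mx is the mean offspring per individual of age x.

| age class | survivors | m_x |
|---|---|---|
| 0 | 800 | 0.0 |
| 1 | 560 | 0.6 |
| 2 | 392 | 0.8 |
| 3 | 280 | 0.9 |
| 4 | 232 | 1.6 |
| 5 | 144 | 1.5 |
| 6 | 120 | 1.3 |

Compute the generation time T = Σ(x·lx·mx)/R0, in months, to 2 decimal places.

lx = nx/n0 = nx/800: 1, 0.7, 0.49, 0.35, 0.29, 0.18, 0.15
lx·mx: 0, 0.42, 0.392, 0.315, 0.464, 0.27, 0.195 → R0 = 2.056
x·lx·mx: 0, 0.42, 0.784, 0.945, 1.856, 1.35, 1.17 → Σ = 6.525
T = 6.525 / 2.056 = 3.173638… → 3.17

3.17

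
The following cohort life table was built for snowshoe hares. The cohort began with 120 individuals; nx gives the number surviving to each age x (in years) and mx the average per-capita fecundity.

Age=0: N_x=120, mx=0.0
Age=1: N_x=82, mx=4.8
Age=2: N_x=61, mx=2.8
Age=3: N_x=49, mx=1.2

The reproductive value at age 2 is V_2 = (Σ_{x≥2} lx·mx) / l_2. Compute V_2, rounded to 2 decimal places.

3.76

lx = nx/n0 = nx/120: 1, 0.68333…, 0.50833…, 0.40833…
lx·mx for x ≥ 2: 1.423333…, 0.49… → sum = 1.913333…
V_2 = 1.913333… / l_2 = 1.913333… / 0.508333… = 3.763934… → 3.76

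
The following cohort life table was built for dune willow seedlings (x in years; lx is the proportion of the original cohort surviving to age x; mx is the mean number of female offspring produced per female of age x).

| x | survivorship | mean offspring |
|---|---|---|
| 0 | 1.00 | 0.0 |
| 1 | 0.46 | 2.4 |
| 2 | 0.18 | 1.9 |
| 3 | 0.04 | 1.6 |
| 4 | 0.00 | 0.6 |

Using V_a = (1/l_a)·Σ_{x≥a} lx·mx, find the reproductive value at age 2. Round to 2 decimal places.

lx·mx for x ≥ 2: 0.342, 0.064, 0 → sum = 0.406
V_2 = 0.406 / l_2 = 0.406 / 0.18 = 2.255556… → 2.26

2.26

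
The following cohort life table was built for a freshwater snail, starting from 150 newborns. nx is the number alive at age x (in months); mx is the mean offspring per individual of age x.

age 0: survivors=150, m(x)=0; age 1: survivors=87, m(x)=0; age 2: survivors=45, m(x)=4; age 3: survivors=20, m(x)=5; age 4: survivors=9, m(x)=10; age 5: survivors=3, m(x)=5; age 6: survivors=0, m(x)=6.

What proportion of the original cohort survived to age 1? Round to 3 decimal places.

l_1 = n_1/n_0 = 87/150 = 0.58 → 0.580

0.580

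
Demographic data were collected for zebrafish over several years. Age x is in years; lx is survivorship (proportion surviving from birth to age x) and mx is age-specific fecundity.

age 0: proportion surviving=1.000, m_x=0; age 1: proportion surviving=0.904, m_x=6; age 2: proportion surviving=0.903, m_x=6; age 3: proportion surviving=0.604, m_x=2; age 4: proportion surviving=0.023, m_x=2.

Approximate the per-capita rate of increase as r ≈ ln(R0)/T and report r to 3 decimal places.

R0 = Σ lx·mx = 0 + 5.424 + 5.418 + 1.208 + 0.046 = 12.096
Σ x·lx·mx = 20.068; T = 20.068/12.096 = 1.65906…
r ≈ ln(R0)/T = ln(12.096)/1.65906… = 1.50258… → 1.503

1.503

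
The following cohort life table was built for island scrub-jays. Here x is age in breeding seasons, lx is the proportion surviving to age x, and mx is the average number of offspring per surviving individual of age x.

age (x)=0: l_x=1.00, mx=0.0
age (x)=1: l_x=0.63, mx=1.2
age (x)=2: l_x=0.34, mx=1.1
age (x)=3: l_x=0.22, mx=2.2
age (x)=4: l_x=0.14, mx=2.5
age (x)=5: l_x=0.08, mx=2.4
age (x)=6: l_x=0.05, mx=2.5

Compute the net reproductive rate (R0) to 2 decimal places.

2.28

lx·mx by age: 0, 0.756, 0.374, 0.484, 0.35, 0.192, 0.125
R0 = Σ lx·mx = 2.281 → 2.28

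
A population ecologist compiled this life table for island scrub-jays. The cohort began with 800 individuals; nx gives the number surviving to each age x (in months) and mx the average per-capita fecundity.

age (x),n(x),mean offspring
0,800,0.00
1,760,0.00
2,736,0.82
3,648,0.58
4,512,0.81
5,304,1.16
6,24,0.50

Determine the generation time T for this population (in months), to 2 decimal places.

3.31

lx = nx/n0 = nx/800: 1, 0.95, 0.92, 0.81, 0.64, 0.38, 0.03
lx·mx: 0, 0, 0.7544, 0.4698, 0.5184, 0.4408, 0.015 → R0 = 2.1984
x·lx·mx: 0, 0, 1.5088, 1.4094, 2.0736, 2.204, 0.09 → Σ = 7.2858
T = 7.2858 / 2.1984 = 3.314138… → 3.31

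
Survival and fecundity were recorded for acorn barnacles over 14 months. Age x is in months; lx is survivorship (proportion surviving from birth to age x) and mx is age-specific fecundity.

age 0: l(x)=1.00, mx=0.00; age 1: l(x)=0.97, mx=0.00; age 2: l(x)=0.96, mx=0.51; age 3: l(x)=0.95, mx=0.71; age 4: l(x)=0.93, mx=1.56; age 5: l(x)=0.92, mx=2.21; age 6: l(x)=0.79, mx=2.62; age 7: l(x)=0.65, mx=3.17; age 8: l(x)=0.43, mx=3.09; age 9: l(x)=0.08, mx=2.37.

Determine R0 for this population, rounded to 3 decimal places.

10.297

lx·mx by age: 0, 0, 0.4896, 0.6745, 1.4508, 2.0332, 2.0698, 2.0605, 1.3287, 0.1896
R0 = Σ lx·mx = 10.2967 → 10.297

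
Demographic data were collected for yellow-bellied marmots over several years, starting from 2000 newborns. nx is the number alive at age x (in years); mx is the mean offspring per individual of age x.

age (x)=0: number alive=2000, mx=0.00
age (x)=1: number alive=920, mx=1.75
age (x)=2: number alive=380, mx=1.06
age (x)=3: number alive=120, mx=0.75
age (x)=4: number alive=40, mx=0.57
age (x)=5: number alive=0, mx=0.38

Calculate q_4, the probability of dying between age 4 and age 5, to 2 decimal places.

lx = nx/n0 = nx/2000: 1, 0.46, 0.19, 0.06, 0.02, 0
q_4 = (l_4 − l_5) / l_4 = (0.02 − 0) / 0.02
     = 0.02 / 0.02 = 1 → 1.00

1.00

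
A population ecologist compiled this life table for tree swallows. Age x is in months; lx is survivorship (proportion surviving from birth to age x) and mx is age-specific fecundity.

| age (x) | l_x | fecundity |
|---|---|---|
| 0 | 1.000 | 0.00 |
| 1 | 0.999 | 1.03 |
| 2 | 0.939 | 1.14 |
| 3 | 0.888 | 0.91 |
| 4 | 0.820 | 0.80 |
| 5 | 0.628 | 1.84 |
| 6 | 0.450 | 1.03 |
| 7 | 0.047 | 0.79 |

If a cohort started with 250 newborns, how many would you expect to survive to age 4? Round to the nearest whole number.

Expected survivors = N0 · l_4 = 250 × 0.820 = 205 → 205

205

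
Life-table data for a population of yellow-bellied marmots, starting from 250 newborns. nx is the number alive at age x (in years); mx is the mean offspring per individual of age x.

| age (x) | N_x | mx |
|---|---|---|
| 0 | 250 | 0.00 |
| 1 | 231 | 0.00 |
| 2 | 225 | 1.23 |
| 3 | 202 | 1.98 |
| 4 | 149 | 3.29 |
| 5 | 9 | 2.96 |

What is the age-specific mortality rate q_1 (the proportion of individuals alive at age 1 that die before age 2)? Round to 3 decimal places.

0.026

lx = nx/n0 = nx/250: 1, 0.924, 0.9, 0.808, 0.596, 0.036
q_1 = (l_1 − l_2) / l_1 = (0.924 − 0.9) / 0.924
     = 0.024 / 0.924 = 0.025974… → 0.026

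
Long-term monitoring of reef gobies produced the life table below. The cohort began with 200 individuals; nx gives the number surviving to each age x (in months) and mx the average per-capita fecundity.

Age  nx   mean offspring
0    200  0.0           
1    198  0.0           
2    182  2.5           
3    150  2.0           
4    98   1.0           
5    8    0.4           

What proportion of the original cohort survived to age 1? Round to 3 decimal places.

l_1 = n_1/n_0 = 198/200 = 0.99 → 0.990

0.990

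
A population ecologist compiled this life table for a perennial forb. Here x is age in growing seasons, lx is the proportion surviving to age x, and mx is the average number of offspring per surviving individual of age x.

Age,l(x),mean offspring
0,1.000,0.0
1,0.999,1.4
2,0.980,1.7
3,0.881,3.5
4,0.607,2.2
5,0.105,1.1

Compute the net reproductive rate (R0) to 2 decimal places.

7.60

lx·mx by age: 0, 1.3986, 1.666, 3.0835, 1.3354, 0.1155
R0 = Σ lx·mx = 7.599 → 7.60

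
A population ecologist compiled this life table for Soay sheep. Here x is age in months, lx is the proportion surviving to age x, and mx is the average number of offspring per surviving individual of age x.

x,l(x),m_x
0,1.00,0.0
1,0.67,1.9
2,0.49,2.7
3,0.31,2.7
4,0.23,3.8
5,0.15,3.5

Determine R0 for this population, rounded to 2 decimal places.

lx·mx by age: 0, 1.273, 1.323, 0.837, 0.874, 0.525
R0 = Σ lx·mx = 4.832 → 4.83

4.83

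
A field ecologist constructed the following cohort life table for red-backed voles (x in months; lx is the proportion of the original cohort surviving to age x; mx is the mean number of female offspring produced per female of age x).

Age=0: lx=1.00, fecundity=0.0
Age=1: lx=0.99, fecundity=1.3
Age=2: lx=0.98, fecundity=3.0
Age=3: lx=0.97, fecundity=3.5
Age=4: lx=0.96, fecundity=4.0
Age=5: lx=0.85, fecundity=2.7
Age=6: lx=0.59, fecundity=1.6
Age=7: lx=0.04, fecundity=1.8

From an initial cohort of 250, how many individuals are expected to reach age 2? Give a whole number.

Expected survivors = N0 · l_2 = 250 × 0.98 = 245 → 245

245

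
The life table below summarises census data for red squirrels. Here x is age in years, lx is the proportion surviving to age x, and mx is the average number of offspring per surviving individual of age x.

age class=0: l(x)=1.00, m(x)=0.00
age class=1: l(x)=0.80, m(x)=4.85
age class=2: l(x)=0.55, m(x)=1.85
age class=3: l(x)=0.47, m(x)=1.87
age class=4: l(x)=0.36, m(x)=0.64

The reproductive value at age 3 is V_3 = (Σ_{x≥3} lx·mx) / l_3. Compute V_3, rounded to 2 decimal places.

2.36

lx·mx for x ≥ 3: 0.8789, 0.2304 → sum = 1.1093
V_3 = 1.1093 / l_3 = 1.1093 / 0.47 = 2.360213… → 2.36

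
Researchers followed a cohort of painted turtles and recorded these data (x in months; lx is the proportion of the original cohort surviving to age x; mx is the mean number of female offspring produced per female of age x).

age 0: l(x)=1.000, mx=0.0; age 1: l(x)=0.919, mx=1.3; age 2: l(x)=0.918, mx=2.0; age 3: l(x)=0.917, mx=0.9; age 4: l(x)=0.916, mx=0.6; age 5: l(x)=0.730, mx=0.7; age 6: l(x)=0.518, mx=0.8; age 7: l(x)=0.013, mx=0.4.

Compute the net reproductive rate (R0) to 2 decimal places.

lx·mx by age: 0, 1.1947, 1.836, 0.8253, 0.5496, 0.511, 0.4144, 0.0052
R0 = Σ lx·mx = 5.3362 → 5.34

5.34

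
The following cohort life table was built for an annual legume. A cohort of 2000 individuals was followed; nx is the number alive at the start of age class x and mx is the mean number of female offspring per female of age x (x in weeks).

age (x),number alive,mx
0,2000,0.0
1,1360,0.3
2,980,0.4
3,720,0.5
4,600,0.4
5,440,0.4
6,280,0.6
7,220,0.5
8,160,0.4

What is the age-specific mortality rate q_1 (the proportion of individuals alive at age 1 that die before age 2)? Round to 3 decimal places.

lx = nx/n0 = nx/2000: 1, 0.68, 0.49, 0.36, 0.3, 0.22, 0.14, 0.11, 0.08
q_1 = (l_1 − l_2) / l_1 = (0.68 − 0.49) / 0.68
     = 0.19 / 0.68 = 0.279412… → 0.279

0.279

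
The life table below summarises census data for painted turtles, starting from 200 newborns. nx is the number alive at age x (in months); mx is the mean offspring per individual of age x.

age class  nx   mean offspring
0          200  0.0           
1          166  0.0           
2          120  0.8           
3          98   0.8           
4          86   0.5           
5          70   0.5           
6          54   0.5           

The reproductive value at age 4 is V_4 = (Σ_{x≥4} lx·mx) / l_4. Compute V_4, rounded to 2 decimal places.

lx = nx/n0 = nx/200: 1, 0.83, 0.6, 0.49, 0.43, 0.35, 0.27
lx·mx for x ≥ 4: 0.215, 0.175, 0.135 → sum = 0.525
V_4 = 0.525 / l_4 = 0.525 / 0.43 = 1.22093… → 1.22

1.22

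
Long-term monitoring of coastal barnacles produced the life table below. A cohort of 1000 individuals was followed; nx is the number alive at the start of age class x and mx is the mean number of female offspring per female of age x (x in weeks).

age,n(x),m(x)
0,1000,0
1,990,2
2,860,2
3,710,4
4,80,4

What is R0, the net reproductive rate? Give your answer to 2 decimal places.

6.86

lx = nx/n0 = nx/1000: 1, 0.99, 0.86, 0.71, 0.08
lx·mx by age: 0, 1.98, 1.72, 2.84, 0.32
R0 = Σ lx·mx = 6.86 → 6.86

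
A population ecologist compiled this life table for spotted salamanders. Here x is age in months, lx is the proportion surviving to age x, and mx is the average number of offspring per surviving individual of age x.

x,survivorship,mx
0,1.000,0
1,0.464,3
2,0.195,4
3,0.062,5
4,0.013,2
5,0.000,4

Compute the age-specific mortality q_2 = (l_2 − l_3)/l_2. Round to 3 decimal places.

0.682

q_2 = (l_2 − l_3) / l_2 = (0.195 − 0.062) / 0.195
     = 0.133 / 0.195 = 0.682051… → 0.682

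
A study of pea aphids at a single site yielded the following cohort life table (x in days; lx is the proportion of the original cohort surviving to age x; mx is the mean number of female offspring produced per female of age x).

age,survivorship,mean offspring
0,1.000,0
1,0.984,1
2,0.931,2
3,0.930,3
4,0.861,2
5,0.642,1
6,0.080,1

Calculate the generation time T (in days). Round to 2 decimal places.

lx·mx: 0, 0.984, 1.862, 2.79, 1.722, 0.642, 0.08 → R0 = 8.08
x·lx·mx: 0, 0.984, 3.724, 8.37, 6.888, 3.21, 0.48 → Σ = 23.656
T = 23.656 / 8.08 = 2.927723… → 2.93

2.93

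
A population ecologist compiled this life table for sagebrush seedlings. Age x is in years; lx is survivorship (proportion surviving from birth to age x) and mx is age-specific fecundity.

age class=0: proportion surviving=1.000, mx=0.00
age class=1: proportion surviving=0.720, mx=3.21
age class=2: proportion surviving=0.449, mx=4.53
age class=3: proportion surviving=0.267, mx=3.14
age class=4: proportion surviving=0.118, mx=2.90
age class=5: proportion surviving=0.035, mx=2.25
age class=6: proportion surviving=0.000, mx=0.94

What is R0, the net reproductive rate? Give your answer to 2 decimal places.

5.60

lx·mx by age: 0, 2.3112, 2.03397, 0.83838, 0.3422, 0.07875, 0
R0 = Σ lx·mx = 5.6045 → 5.60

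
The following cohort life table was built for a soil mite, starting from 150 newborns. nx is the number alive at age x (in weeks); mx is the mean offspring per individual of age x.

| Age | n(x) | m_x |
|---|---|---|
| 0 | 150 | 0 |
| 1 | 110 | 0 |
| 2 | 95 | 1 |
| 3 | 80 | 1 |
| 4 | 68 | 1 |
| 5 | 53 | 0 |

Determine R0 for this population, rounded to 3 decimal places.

1.620

lx = nx/n0 = nx/150: 1, 0.73333…, 0.63333…, 0.53333…, 0.45333…, 0.35333…
lx·mx by age: 0, 0, 0.633333…, 0.533333…, 0.453333…, 0
R0 = Σ lx·mx = 1.62… → 1.620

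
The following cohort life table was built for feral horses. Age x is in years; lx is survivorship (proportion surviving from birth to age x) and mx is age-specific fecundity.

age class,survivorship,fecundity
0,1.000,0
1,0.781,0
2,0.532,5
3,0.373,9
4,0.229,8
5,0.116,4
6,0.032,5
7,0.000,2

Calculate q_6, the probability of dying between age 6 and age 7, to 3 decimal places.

q_6 = (l_6 − l_7) / l_6 = (0.032 − 0) / 0.032
     = 0.032 / 0.032 = 1 → 1.000

1.000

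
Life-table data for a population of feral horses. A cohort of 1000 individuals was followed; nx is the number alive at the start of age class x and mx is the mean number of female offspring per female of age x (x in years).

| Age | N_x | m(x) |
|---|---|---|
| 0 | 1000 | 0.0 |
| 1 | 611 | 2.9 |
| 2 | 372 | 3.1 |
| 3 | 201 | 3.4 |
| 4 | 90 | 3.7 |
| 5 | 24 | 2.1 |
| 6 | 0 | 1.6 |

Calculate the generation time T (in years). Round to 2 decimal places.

lx = nx/n0 = nx/1000: 1, 0.611, 0.372, 0.201, 0.09, 0.024, 0
lx·mx: 0, 1.7719, 1.1532, 0.6834, 0.333, 0.0504, 0 → R0 = 3.9919
x·lx·mx: 0, 1.7719, 2.3064, 2.0502, 1.332, 0.252, 0 → Σ = 7.7125
T = 7.7125 / 3.9919 = 1.932037… → 1.93

1.93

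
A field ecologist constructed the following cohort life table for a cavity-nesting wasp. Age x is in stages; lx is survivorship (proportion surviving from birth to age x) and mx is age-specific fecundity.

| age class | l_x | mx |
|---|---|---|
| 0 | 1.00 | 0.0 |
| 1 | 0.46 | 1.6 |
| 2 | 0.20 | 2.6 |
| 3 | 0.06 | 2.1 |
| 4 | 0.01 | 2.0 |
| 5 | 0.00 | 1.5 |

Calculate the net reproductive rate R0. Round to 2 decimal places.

1.40

lx·mx by age: 0, 0.736, 0.52, 0.126, 0.02, 0
R0 = Σ lx·mx = 1.402 → 1.40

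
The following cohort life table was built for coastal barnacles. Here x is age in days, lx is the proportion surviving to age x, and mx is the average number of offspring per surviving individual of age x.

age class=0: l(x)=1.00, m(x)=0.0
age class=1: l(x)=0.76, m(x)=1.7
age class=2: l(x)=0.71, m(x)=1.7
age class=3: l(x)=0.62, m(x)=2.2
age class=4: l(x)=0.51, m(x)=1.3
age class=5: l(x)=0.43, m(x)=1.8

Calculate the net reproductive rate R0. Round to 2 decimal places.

lx·mx by age: 0, 1.292, 1.207, 1.364, 0.663, 0.774
R0 = Σ lx·mx = 5.3 → 5.30

5.30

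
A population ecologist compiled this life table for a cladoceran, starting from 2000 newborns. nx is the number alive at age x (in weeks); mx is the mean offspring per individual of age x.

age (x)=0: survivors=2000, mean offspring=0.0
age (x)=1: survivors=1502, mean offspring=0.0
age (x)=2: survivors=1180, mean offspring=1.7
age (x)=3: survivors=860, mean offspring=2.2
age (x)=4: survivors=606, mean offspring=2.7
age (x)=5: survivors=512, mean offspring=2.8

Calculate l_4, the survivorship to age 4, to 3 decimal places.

l_4 = n_4/n_0 = 606/2000 = 0.303 → 0.303

0.303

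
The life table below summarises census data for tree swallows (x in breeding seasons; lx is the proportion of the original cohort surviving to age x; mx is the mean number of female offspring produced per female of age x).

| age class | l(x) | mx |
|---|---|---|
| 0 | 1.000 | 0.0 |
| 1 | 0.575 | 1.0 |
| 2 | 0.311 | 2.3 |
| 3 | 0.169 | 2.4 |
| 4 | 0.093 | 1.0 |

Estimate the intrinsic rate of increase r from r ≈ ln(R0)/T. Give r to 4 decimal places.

0.2895

R0 = Σ lx·mx = 0 + 0.575 + 0.7153 + 0.4056 + 0.093 = 1.7889
Σ x·lx·mx = 3.5944; T = 3.5944/1.7889 = 2.00928…
r ≈ ln(R0)/T = ln(1.7889)/2.00928… = 0.289457… → 0.2895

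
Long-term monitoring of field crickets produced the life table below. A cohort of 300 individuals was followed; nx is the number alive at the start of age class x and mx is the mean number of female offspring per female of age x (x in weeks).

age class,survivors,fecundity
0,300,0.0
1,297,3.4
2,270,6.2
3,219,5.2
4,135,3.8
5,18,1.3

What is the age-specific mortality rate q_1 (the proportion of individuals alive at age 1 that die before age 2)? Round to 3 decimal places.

0.091

lx = nx/n0 = nx/300: 1, 0.99, 0.9, 0.73, 0.45, 0.06
q_1 = (l_1 − l_2) / l_1 = (0.99 − 0.9) / 0.99
     = 0.09 / 0.99 = 0.090909… → 0.091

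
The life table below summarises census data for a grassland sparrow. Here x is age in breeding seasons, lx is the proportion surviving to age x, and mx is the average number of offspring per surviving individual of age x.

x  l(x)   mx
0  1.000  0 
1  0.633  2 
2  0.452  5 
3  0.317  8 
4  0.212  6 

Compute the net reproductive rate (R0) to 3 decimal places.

lx·mx by age: 0, 1.266, 2.26, 2.536, 1.272
R0 = Σ lx·mx = 7.334 → 7.334

7.334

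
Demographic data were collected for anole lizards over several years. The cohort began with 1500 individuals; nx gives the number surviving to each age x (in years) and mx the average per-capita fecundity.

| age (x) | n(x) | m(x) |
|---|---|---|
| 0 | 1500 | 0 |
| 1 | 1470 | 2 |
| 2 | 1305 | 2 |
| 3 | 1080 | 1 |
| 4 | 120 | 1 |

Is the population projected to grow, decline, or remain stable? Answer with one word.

lx = nx/n0 = nx/1500: 1, 0.98, 0.87, 0.72, 0.08
R0 = Σ lx·mx = 0 + 1.96 + 1.74 + 0.72 + 0.08 = 4.5
R0 > 1, so the population is growing.

growing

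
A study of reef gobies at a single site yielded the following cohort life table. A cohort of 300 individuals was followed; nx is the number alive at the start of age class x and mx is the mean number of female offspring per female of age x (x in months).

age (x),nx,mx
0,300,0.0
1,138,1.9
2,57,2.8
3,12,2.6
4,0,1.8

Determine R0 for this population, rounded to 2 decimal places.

1.51

lx = nx/n0 = nx/300: 1, 0.46, 0.19, 0.04, 0
lx·mx by age: 0, 0.874, 0.532, 0.104, 0
R0 = Σ lx·mx = 1.51 → 1.51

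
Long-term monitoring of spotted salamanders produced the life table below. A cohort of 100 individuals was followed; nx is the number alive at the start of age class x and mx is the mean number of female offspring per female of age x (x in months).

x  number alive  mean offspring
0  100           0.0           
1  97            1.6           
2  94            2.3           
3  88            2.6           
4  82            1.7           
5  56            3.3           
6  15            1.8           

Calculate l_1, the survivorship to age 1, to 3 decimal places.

l_1 = n_1/n_0 = 97/100 = 0.97 → 0.970

0.970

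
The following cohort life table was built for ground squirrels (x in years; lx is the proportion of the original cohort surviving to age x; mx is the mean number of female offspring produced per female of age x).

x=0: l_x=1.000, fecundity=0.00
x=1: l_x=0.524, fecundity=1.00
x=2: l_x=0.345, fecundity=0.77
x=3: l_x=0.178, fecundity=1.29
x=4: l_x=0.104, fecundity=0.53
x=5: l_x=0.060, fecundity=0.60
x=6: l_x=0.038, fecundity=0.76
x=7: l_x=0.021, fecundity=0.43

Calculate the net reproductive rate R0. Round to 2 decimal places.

1.15

lx·mx by age: 0, 0.524, 0.26565, 0.22962, 0.05512, 0.036, 0.02888, 0.00903
R0 = Σ lx·mx = 1.1483 → 1.15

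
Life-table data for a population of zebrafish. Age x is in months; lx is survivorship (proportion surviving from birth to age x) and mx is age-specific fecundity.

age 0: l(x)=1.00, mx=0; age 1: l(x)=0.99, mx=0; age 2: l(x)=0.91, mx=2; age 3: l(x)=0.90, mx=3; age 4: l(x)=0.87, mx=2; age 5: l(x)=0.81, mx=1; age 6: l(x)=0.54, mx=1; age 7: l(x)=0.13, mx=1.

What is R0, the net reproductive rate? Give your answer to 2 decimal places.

7.74

lx·mx by age: 0, 0, 1.82, 2.7, 1.74, 0.81, 0.54, 0.13
R0 = Σ lx·mx = 7.74 → 7.74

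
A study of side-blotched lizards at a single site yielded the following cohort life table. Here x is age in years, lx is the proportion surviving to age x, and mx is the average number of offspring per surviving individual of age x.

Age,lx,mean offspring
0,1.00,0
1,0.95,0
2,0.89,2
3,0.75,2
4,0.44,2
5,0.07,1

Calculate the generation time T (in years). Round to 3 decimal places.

2.820

lx·mx: 0, 0, 1.78, 1.5, 0.88, 0.07 → R0 = 4.23
x·lx·mx: 0, 0, 3.56, 4.5, 3.52, 0.35 → Σ = 11.93
T = 11.93 / 4.23 = 2.820331… → 2.820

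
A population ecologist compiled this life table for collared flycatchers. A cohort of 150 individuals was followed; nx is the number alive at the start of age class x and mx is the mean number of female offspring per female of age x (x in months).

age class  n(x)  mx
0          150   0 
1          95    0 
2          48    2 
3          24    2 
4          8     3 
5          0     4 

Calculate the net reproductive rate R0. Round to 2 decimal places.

1.12

lx = nx/n0 = nx/150: 1, 0.63333…, 0.32, 0.16, 0.05333…, 0
lx·mx by age: 0, 0, 0.64, 0.32, 0.16…, 0
R0 = Σ lx·mx = 1.12… → 1.12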